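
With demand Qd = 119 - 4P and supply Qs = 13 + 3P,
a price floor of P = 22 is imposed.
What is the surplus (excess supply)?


At P = 22:
Qd = 119 - 4*22 = 31
Qs = 13 + 3*22 = 79
Surplus = Qs - Qd = 79 - 31 = 48

48


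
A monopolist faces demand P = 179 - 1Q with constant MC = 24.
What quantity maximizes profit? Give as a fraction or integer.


TR = P*Q = (179 - 1Q)Q = 179Q - 1Q^2
MR = dTR/dQ = 179 - 2Q
Set MR = MC:
179 - 2Q = 24
155 = 2Q
Q* = 155/2 = 155/2

155/2


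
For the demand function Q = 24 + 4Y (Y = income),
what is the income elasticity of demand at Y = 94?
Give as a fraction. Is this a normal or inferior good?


dQ/dY = 4
At Y = 94: Q = 24 + 4*94 = 400
Ey = (dQ/dY)(Y/Q) = 4 * 94 / 400 = 47/50
Since Ey > 0, this is a normal good.

47/50 (normal good)


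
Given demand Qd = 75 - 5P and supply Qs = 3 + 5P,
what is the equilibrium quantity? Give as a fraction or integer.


First find equilibrium price:
75 - 5P = 3 + 5P
P* = 72/10 = 36/5
Then substitute into demand:
Q* = 75 - 5 * 36/5 = 39

39


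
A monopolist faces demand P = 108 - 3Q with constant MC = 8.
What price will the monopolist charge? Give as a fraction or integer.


MR = 108 - 6Q
Set MR = MC: 108 - 6Q = 8
Q* = 50/3
Substitute into demand:
P* = 108 - 3*50/3 = 58

58


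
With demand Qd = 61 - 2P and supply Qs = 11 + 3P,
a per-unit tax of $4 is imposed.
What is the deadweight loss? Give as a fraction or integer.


Pre-tax equilibrium quantity: Q* = 41
Post-tax equilibrium quantity: Q_tax = 181/5
Reduction in quantity: Q* - Q_tax = 24/5
DWL = (1/2) * tax * (Q* - Q_tax)
DWL = (1/2) * 4 * 24/5 = 48/5

48/5


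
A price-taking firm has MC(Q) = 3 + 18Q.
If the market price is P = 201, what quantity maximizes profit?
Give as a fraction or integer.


In perfect competition, profit is maximized where P = MC.
201 = 3 + 18Q
198 = 18Q
Q* = 198/18 = 11

11


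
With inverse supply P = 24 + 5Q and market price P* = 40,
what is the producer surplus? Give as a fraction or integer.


Minimum supply price (at Q=0): P_min = 24
Quantity supplied at P* = 40:
Q* = (40 - 24)/5 = 16/5
PS = (1/2) * Q* * (P* - P_min)
PS = (1/2) * 16/5 * (40 - 24)
PS = (1/2) * 16/5 * 16 = 128/5

128/5


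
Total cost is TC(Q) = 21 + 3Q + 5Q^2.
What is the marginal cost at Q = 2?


MC = dTC/dQ = 3 + 2*5*Q
At Q = 2:
MC = 3 + 10*2
MC = 3 + 20 = 23

23


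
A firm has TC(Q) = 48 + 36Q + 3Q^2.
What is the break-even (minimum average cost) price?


AC(Q) = 48/Q + 36 + 3Q
To minimize: dAC/dQ = -48/Q^2 + 3 = 0
Q^2 = 48/3 = 16
Q* = 4
Min AC = 48/4 + 36 + 3*4
Min AC = 12 + 36 + 12 = 60

60


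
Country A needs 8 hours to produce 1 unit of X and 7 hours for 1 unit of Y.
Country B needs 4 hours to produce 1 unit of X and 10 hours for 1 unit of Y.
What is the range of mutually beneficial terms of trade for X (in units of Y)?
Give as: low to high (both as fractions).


Opportunity cost of X for Country A = hours_X / hours_Y = 8/7 = 8/7 units of Y
Opportunity cost of X for Country B = hours_X / hours_Y = 4/10 = 2/5 units of Y
Terms of trade must be between the two opportunity costs.
Range: 2/5 to 8/7

2/5 to 8/7


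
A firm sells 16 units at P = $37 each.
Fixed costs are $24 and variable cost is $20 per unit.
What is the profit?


Total Revenue = P * Q = 37 * 16 = $592
Total Cost = FC + VC*Q = 24 + 20*16 = $344
Profit = TR - TC = 592 - 344 = $248

$248


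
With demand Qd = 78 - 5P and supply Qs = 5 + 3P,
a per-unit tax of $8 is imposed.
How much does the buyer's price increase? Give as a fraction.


With a per-unit tax, the buyer's price increase depends on relative slopes.
Supply slope: d = 3, Demand slope: b = 5
Buyer's price increase = d * tax / (b + d)
= 3 * 8 / (5 + 3)
= 24 / 8 = 3

3


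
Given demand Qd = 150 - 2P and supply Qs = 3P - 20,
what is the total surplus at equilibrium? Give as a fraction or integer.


Find equilibrium: 150 - 2P = 3P - 20
150 + 20 = 5P
P* = 170/5 = 34
Q* = 3*34 - 20 = 82
Inverse demand: P = 75 - Q/2, so P_max = 75
Inverse supply: P = 20/3 + Q/3, so P_min = 20/3
CS = (1/2) * 82 * (75 - 34) = 1681
PS = (1/2) * 82 * (34 - 20/3) = 3362/3
TS = CS + PS = 1681 + 3362/3 = 8405/3

8405/3


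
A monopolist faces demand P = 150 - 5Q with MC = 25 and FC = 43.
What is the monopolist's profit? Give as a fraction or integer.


MR = MC: 150 - 10Q = 25
Q* = 25/2
P* = 150 - 5*25/2 = 175/2
Profit = (P* - MC)*Q* - FC
= (175/2 - 25)*25/2 - 43
= 125/2*25/2 - 43
= 3125/4 - 43 = 2953/4

2953/4


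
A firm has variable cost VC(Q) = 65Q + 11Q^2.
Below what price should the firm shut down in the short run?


AVC(Q) = VC(Q)/Q = 65 + 11Q
AVC is increasing in Q, so minimum AVC is at Q -> 0+.
Min AVC = 65
The firm should shut down if P < 65.

65


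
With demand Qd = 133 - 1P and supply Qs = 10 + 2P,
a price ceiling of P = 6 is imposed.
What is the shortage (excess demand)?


At P = 6:
Qd = 133 - 1*6 = 127
Qs = 10 + 2*6 = 22
Shortage = Qd - Qs = 127 - 22 = 105

105


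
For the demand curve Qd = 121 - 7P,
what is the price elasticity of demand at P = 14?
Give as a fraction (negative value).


dQ/dP = -7
At P = 14: Q = 121 - 7*14 = 23
E = (dQ/dP)(P/Q) = (-7)(14/23) = -98/23

-98/23


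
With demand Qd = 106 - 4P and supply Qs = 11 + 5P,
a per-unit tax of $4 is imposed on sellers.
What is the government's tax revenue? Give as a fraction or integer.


With tax on sellers, new supply: Qs' = 11 + 5(P - 4)
= 5P - 9
New equilibrium quantity:
Q_new = 494/9
Tax revenue = tax * Q_new = 4 * 494/9 = 1976/9

1976/9


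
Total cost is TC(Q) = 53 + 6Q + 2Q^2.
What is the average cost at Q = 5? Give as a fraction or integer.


TC(5) = 53 + 6*5 + 2*5^2
TC(5) = 53 + 30 + 50 = 133
AC = TC/Q = 133/5 = 133/5

133/5


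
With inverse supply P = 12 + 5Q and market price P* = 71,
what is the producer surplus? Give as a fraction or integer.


Minimum supply price (at Q=0): P_min = 12
Quantity supplied at P* = 71:
Q* = (71 - 12)/5 = 59/5
PS = (1/2) * Q* * (P* - P_min)
PS = (1/2) * 59/5 * (71 - 12)
PS = (1/2) * 59/5 * 59 = 3481/10

3481/10


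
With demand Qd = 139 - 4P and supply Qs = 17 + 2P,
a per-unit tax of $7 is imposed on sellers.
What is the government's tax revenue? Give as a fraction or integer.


With tax on sellers, new supply: Qs' = 17 + 2(P - 7)
= 3 + 2P
New equilibrium quantity:
Q_new = 145/3
Tax revenue = tax * Q_new = 7 * 145/3 = 1015/3

1015/3


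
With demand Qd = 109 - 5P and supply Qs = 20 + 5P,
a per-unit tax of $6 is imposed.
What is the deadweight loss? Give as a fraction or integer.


Pre-tax equilibrium quantity: Q* = 129/2
Post-tax equilibrium quantity: Q_tax = 99/2
Reduction in quantity: Q* - Q_tax = 15
DWL = (1/2) * tax * (Q* - Q_tax)
DWL = (1/2) * 6 * 15 = 45

45


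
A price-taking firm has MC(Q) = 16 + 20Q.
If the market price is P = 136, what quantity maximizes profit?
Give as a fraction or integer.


In perfect competition, profit is maximized where P = MC.
136 = 16 + 20Q
120 = 20Q
Q* = 120/20 = 6

6


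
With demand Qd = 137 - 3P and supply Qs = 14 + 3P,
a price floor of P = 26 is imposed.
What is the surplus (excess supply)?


At P = 26:
Qd = 137 - 3*26 = 59
Qs = 14 + 3*26 = 92
Surplus = Qs - Qd = 92 - 59 = 33

33


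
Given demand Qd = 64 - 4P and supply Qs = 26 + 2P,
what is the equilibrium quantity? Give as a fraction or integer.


First find equilibrium price:
64 - 4P = 26 + 2P
P* = 38/6 = 19/3
Then substitute into demand:
Q* = 64 - 4 * 19/3 = 116/3

116/3


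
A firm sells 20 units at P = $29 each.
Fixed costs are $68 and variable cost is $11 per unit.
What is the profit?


Total Revenue = P * Q = 29 * 20 = $580
Total Cost = FC + VC*Q = 68 + 11*20 = $288
Profit = TR - TC = 580 - 288 = $292

$292


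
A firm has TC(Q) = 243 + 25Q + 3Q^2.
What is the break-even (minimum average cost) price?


AC(Q) = 243/Q + 25 + 3Q
To minimize: dAC/dQ = -243/Q^2 + 3 = 0
Q^2 = 243/3 = 81
Q* = 9
Min AC = 243/9 + 25 + 3*9
Min AC = 27 + 25 + 27 = 79

79


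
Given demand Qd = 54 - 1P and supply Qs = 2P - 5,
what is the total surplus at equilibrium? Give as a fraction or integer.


Find equilibrium: 54 - 1P = 2P - 5
54 + 5 = 3P
P* = 59/3 = 59/3
Q* = 2*59/3 - 5 = 103/3
Inverse demand: P = 54 - Q/1, so P_max = 54
Inverse supply: P = 5/2 + Q/2, so P_min = 5/2
CS = (1/2) * 103/3 * (54 - 59/3) = 10609/18
PS = (1/2) * 103/3 * (59/3 - 5/2) = 10609/36
TS = CS + PS = 10609/18 + 10609/36 = 10609/12

10609/12


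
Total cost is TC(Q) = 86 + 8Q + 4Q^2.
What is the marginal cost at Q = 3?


MC = dTC/dQ = 8 + 2*4*Q
At Q = 3:
MC = 8 + 8*3
MC = 8 + 24 = 32

32


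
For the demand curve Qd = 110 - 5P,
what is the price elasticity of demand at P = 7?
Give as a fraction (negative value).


dQ/dP = -5
At P = 7: Q = 110 - 5*7 = 75
E = (dQ/dP)(P/Q) = (-5)(7/75) = -7/15

-7/15


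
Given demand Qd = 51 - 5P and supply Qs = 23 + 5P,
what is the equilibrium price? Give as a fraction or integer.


At equilibrium, Qd = Qs.
51 - 5P = 23 + 5P
51 - 23 = 5P + 5P
28 = 10P
P* = 28/10 = 14/5

14/5


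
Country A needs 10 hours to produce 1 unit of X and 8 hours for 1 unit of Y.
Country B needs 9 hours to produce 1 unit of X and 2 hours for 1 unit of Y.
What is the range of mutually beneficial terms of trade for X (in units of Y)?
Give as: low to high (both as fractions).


Opportunity cost of X for Country A = hours_X / hours_Y = 10/8 = 5/4 units of Y
Opportunity cost of X for Country B = hours_X / hours_Y = 9/2 = 9/2 units of Y
Terms of trade must be between the two opportunity costs.
Range: 5/4 to 9/2

5/4 to 9/2


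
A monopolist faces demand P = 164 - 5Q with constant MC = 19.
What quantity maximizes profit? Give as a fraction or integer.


TR = P*Q = (164 - 5Q)Q = 164Q - 5Q^2
MR = dTR/dQ = 164 - 10Q
Set MR = MC:
164 - 10Q = 19
145 = 10Q
Q* = 145/10 = 29/2

29/2


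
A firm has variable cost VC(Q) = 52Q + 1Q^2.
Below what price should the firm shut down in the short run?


AVC(Q) = VC(Q)/Q = 52 + 1Q
AVC is increasing in Q, so minimum AVC is at Q -> 0+.
Min AVC = 52
The firm should shut down if P < 52.

52


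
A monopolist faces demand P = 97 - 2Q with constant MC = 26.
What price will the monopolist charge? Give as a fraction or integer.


MR = 97 - 4Q
Set MR = MC: 97 - 4Q = 26
Q* = 71/4
Substitute into demand:
P* = 97 - 2*71/4 = 123/2

123/2


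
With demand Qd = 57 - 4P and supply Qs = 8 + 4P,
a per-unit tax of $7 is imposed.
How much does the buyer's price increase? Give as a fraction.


With a per-unit tax, the buyer's price increase depends on relative slopes.
Supply slope: d = 4, Demand slope: b = 4
Buyer's price increase = d * tax / (b + d)
= 4 * 7 / (4 + 4)
= 28 / 8 = 7/2

7/2


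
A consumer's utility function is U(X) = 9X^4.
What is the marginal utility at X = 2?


MU = dU/dX = 9*4*X^(4-1)
MU = 36*X^3
At X = 2:
MU = 36 * 2^3
MU = 36 * 8 = 288

288


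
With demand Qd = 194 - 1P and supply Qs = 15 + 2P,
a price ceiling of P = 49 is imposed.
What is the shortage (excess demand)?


At P = 49:
Qd = 194 - 1*49 = 145
Qs = 15 + 2*49 = 113
Shortage = Qd - Qs = 145 - 113 = 32

32


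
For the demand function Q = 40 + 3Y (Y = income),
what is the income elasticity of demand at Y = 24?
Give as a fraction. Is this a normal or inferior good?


dQ/dY = 3
At Y = 24: Q = 40 + 3*24 = 112
Ey = (dQ/dY)(Y/Q) = 3 * 24 / 112 = 9/14
Since Ey > 0, this is a normal good.

9/14 (normal good)


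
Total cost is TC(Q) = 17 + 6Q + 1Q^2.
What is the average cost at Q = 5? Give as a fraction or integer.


TC(5) = 17 + 6*5 + 1*5^2
TC(5) = 17 + 30 + 25 = 72
AC = TC/Q = 72/5 = 72/5

72/5


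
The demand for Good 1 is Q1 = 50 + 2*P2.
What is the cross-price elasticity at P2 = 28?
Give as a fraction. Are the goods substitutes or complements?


dQ1/dP2 = 2
At P2 = 28: Q1 = 50 + 2*28 = 106
Exy = (dQ1/dP2)(P2/Q1) = 2 * 28 / 106 = 28/53
Since Exy > 0, the goods are substitutes.

28/53 (substitutes)


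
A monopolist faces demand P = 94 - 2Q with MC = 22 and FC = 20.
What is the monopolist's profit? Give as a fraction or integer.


MR = MC: 94 - 4Q = 22
Q* = 18
P* = 94 - 2*18 = 58
Profit = (P* - MC)*Q* - FC
= (58 - 22)*18 - 20
= 36*18 - 20
= 648 - 20 = 628

628


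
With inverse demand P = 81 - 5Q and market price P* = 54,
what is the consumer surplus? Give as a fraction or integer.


Maximum willingness to pay (at Q=0): P_max = 81
Quantity demanded at P* = 54:
Q* = (81 - 54)/5 = 27/5
CS = (1/2) * Q* * (P_max - P*)
CS = (1/2) * 27/5 * (81 - 54)
CS = (1/2) * 27/5 * 27 = 729/10

729/10


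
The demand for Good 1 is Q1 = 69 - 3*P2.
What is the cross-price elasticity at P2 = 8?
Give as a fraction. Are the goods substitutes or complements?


dQ1/dP2 = -3
At P2 = 8: Q1 = 69 - 3*8 = 45
Exy = (dQ1/dP2)(P2/Q1) = -3 * 8 / 45 = -8/15
Since Exy < 0, the goods are complements.

-8/15 (complements)


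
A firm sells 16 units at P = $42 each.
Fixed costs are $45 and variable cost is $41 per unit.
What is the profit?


Total Revenue = P * Q = 42 * 16 = $672
Total Cost = FC + VC*Q = 45 + 41*16 = $701
Profit = TR - TC = 672 - 701 = $-29

$-29


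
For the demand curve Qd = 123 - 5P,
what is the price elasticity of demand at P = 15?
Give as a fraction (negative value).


dQ/dP = -5
At P = 15: Q = 123 - 5*15 = 48
E = (dQ/dP)(P/Q) = (-5)(15/48) = -25/16

-25/16


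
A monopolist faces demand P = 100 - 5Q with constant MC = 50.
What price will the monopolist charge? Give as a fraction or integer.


MR = 100 - 10Q
Set MR = MC: 100 - 10Q = 50
Q* = 5
Substitute into demand:
P* = 100 - 5*5 = 75

75


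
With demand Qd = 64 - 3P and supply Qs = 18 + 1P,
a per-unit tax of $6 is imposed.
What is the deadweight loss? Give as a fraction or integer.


Pre-tax equilibrium quantity: Q* = 59/2
Post-tax equilibrium quantity: Q_tax = 25
Reduction in quantity: Q* - Q_tax = 9/2
DWL = (1/2) * tax * (Q* - Q_tax)
DWL = (1/2) * 6 * 9/2 = 27/2

27/2


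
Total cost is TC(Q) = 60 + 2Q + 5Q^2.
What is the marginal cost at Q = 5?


MC = dTC/dQ = 2 + 2*5*Q
At Q = 5:
MC = 2 + 10*5
MC = 2 + 50 = 52

52


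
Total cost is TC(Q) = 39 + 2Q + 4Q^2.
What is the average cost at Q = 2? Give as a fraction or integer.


TC(2) = 39 + 2*2 + 4*2^2
TC(2) = 39 + 4 + 16 = 59
AC = TC/Q = 59/2 = 59/2

59/2


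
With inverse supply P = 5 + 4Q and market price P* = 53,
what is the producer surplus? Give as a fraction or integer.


Minimum supply price (at Q=0): P_min = 5
Quantity supplied at P* = 53:
Q* = (53 - 5)/4 = 12
PS = (1/2) * Q* * (P* - P_min)
PS = (1/2) * 12 * (53 - 5)
PS = (1/2) * 12 * 48 = 288

288


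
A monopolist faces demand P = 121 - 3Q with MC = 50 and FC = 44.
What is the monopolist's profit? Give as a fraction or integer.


MR = MC: 121 - 6Q = 50
Q* = 71/6
P* = 121 - 3*71/6 = 171/2
Profit = (P* - MC)*Q* - FC
= (171/2 - 50)*71/6 - 44
= 71/2*71/6 - 44
= 5041/12 - 44 = 4513/12

4513/12


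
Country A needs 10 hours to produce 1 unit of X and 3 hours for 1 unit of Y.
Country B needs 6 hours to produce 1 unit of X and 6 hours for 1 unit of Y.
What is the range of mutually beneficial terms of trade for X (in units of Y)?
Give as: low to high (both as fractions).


Opportunity cost of X for Country A = hours_X / hours_Y = 10/3 = 10/3 units of Y
Opportunity cost of X for Country B = hours_X / hours_Y = 6/6 = 1 units of Y
Terms of trade must be between the two opportunity costs.
Range: 1 to 10/3

1 to 10/3


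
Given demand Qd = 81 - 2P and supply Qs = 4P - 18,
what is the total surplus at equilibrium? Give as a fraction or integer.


Find equilibrium: 81 - 2P = 4P - 18
81 + 18 = 6P
P* = 99/6 = 33/2
Q* = 4*33/2 - 18 = 48
Inverse demand: P = 81/2 - Q/2, so P_max = 81/2
Inverse supply: P = 9/2 + Q/4, so P_min = 9/2
CS = (1/2) * 48 * (81/2 - 33/2) = 576
PS = (1/2) * 48 * (33/2 - 9/2) = 288
TS = CS + PS = 576 + 288 = 864

864


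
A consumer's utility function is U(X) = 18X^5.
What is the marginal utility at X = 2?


MU = dU/dX = 18*5*X^(5-1)
MU = 90*X^4
At X = 2:
MU = 90 * 2^4
MU = 90 * 16 = 1440

1440


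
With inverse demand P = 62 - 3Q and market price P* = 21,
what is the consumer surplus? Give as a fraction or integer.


Maximum willingness to pay (at Q=0): P_max = 62
Quantity demanded at P* = 21:
Q* = (62 - 21)/3 = 41/3
CS = (1/2) * Q* * (P_max - P*)
CS = (1/2) * 41/3 * (62 - 21)
CS = (1/2) * 41/3 * 41 = 1681/6

1681/6


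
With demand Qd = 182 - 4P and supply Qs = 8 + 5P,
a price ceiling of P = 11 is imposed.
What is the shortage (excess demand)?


At P = 11:
Qd = 182 - 4*11 = 138
Qs = 8 + 5*11 = 63
Shortage = Qd - Qs = 138 - 63 = 75

75


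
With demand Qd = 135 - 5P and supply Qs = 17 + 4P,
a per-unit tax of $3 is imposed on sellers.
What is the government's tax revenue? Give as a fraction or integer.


With tax on sellers, new supply: Qs' = 17 + 4(P - 3)
= 5 + 4P
New equilibrium quantity:
Q_new = 565/9
Tax revenue = tax * Q_new = 3 * 565/9 = 565/3

565/3


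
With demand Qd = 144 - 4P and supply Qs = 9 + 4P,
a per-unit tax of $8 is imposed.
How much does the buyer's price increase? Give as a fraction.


With a per-unit tax, the buyer's price increase depends on relative slopes.
Supply slope: d = 4, Demand slope: b = 4
Buyer's price increase = d * tax / (b + d)
= 4 * 8 / (4 + 4)
= 32 / 8 = 4

4


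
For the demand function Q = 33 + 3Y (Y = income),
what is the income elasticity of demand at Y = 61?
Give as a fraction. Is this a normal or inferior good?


dQ/dY = 3
At Y = 61: Q = 33 + 3*61 = 216
Ey = (dQ/dY)(Y/Q) = 3 * 61 / 216 = 61/72
Since Ey > 0, this is a normal good.

61/72 (normal good)


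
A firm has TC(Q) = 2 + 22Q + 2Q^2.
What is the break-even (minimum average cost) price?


AC(Q) = 2/Q + 22 + 2Q
To minimize: dAC/dQ = -2/Q^2 + 2 = 0
Q^2 = 2/2 = 1
Q* = 1
Min AC = 2/1 + 22 + 2*1
Min AC = 2 + 22 + 2 = 26

26


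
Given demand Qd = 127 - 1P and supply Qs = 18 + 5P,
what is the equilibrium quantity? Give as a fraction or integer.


First find equilibrium price:
127 - 1P = 18 + 5P
P* = 109/6 = 109/6
Then substitute into demand:
Q* = 127 - 1 * 109/6 = 653/6

653/6


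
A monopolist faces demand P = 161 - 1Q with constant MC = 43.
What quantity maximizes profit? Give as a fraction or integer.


TR = P*Q = (161 - 1Q)Q = 161Q - 1Q^2
MR = dTR/dQ = 161 - 2Q
Set MR = MC:
161 - 2Q = 43
118 = 2Q
Q* = 118/2 = 59

59


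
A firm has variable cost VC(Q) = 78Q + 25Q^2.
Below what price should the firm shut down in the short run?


AVC(Q) = VC(Q)/Q = 78 + 25Q
AVC is increasing in Q, so minimum AVC is at Q -> 0+.
Min AVC = 78
The firm should shut down if P < 78.

78


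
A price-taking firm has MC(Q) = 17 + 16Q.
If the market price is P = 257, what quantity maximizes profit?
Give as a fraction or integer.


In perfect competition, profit is maximized where P = MC.
257 = 17 + 16Q
240 = 16Q
Q* = 240/16 = 15

15


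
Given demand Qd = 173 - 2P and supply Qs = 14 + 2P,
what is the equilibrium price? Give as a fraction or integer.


At equilibrium, Qd = Qs.
173 - 2P = 14 + 2P
173 - 14 = 2P + 2P
159 = 4P
P* = 159/4 = 159/4

159/4


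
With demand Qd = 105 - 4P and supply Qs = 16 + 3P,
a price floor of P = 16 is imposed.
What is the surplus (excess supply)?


At P = 16:
Qd = 105 - 4*16 = 41
Qs = 16 + 3*16 = 64
Surplus = Qs - Qd = 64 - 41 = 23

23


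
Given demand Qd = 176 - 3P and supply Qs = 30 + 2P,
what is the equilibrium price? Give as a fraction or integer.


At equilibrium, Qd = Qs.
176 - 3P = 30 + 2P
176 - 30 = 3P + 2P
146 = 5P
P* = 146/5 = 146/5

146/5


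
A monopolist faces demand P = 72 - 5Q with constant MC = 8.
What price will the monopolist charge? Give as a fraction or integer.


MR = 72 - 10Q
Set MR = MC: 72 - 10Q = 8
Q* = 32/5
Substitute into demand:
P* = 72 - 5*32/5 = 40

40


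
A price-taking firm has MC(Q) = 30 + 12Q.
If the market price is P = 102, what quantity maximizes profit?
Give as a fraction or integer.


In perfect competition, profit is maximized where P = MC.
102 = 30 + 12Q
72 = 12Q
Q* = 72/12 = 6

6


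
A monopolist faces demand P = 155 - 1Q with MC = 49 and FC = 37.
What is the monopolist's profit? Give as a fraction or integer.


MR = MC: 155 - 2Q = 49
Q* = 53
P* = 155 - 1*53 = 102
Profit = (P* - MC)*Q* - FC
= (102 - 49)*53 - 37
= 53*53 - 37
= 2809 - 37 = 2772

2772


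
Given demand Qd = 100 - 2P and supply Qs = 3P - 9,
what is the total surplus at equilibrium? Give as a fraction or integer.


Find equilibrium: 100 - 2P = 3P - 9
100 + 9 = 5P
P* = 109/5 = 109/5
Q* = 3*109/5 - 9 = 282/5
Inverse demand: P = 50 - Q/2, so P_max = 50
Inverse supply: P = 3 + Q/3, so P_min = 3
CS = (1/2) * 282/5 * (50 - 109/5) = 19881/25
PS = (1/2) * 282/5 * (109/5 - 3) = 13254/25
TS = CS + PS = 19881/25 + 13254/25 = 6627/5

6627/5


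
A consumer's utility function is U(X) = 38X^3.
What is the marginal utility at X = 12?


MU = dU/dX = 38*3*X^(3-1)
MU = 114*X^2
At X = 12:
MU = 114 * 12^2
MU = 114 * 144 = 16416

16416


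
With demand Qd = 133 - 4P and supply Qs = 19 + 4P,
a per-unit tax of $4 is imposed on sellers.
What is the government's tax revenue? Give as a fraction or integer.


With tax on sellers, new supply: Qs' = 19 + 4(P - 4)
= 3 + 4P
New equilibrium quantity:
Q_new = 68
Tax revenue = tax * Q_new = 4 * 68 = 272

272


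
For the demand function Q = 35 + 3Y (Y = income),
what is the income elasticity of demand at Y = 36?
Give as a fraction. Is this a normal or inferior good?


dQ/dY = 3
At Y = 36: Q = 35 + 3*36 = 143
Ey = (dQ/dY)(Y/Q) = 3 * 36 / 143 = 108/143
Since Ey > 0, this is a normal good.

108/143 (normal good)


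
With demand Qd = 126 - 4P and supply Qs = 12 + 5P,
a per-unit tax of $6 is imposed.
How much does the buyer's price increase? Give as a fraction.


With a per-unit tax, the buyer's price increase depends on relative slopes.
Supply slope: d = 5, Demand slope: b = 4
Buyer's price increase = d * tax / (b + d)
= 5 * 6 / (4 + 5)
= 30 / 9 = 10/3

10/3


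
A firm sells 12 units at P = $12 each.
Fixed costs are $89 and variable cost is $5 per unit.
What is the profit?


Total Revenue = P * Q = 12 * 12 = $144
Total Cost = FC + VC*Q = 89 + 5*12 = $149
Profit = TR - TC = 144 - 149 = $-5

$-5


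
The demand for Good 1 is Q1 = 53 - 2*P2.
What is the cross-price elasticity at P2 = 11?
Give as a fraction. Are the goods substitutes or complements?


dQ1/dP2 = -2
At P2 = 11: Q1 = 53 - 2*11 = 31
Exy = (dQ1/dP2)(P2/Q1) = -2 * 11 / 31 = -22/31
Since Exy < 0, the goods are complements.

-22/31 (complements)


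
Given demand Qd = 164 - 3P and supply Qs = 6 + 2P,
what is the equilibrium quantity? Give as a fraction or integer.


First find equilibrium price:
164 - 3P = 6 + 2P
P* = 158/5 = 158/5
Then substitute into demand:
Q* = 164 - 3 * 158/5 = 346/5

346/5


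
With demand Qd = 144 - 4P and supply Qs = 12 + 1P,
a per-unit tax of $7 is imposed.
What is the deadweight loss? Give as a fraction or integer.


Pre-tax equilibrium quantity: Q* = 192/5
Post-tax equilibrium quantity: Q_tax = 164/5
Reduction in quantity: Q* - Q_tax = 28/5
DWL = (1/2) * tax * (Q* - Q_tax)
DWL = (1/2) * 7 * 28/5 = 98/5

98/5


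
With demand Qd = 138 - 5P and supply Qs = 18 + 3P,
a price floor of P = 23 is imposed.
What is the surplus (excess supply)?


At P = 23:
Qd = 138 - 5*23 = 23
Qs = 18 + 3*23 = 87
Surplus = Qs - Qd = 87 - 23 = 64

64


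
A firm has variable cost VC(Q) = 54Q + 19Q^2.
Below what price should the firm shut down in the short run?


AVC(Q) = VC(Q)/Q = 54 + 19Q
AVC is increasing in Q, so minimum AVC is at Q -> 0+.
Min AVC = 54
The firm should shut down if P < 54.

54


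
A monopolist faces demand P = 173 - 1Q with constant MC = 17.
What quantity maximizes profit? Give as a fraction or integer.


TR = P*Q = (173 - 1Q)Q = 173Q - 1Q^2
MR = dTR/dQ = 173 - 2Q
Set MR = MC:
173 - 2Q = 17
156 = 2Q
Q* = 156/2 = 78

78


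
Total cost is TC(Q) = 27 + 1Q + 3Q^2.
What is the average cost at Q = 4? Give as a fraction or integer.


TC(4) = 27 + 1*4 + 3*4^2
TC(4) = 27 + 4 + 48 = 79
AC = TC/Q = 79/4 = 79/4

79/4


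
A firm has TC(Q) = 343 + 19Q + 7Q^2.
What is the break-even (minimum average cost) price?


AC(Q) = 343/Q + 19 + 7Q
To minimize: dAC/dQ = -343/Q^2 + 7 = 0
Q^2 = 343/7 = 49
Q* = 7
Min AC = 343/7 + 19 + 7*7
Min AC = 49 + 19 + 49 = 117

117


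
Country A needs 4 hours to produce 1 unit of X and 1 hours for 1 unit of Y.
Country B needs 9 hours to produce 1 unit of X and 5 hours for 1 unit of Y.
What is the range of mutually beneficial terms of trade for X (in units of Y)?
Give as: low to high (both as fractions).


Opportunity cost of X for Country A = hours_X / hours_Y = 4/1 = 4 units of Y
Opportunity cost of X for Country B = hours_X / hours_Y = 9/5 = 9/5 units of Y
Terms of trade must be between the two opportunity costs.
Range: 9/5 to 4

9/5 to 4


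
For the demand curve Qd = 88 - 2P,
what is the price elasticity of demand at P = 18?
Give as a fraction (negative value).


dQ/dP = -2
At P = 18: Q = 88 - 2*18 = 52
E = (dQ/dP)(P/Q) = (-2)(18/52) = -9/13

-9/13


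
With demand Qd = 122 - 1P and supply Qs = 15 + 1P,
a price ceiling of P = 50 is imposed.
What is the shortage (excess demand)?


At P = 50:
Qd = 122 - 1*50 = 72
Qs = 15 + 1*50 = 65
Shortage = Qd - Qs = 72 - 65 = 7

7


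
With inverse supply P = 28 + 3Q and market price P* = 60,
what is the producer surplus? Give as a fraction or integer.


Minimum supply price (at Q=0): P_min = 28
Quantity supplied at P* = 60:
Q* = (60 - 28)/3 = 32/3
PS = (1/2) * Q* * (P* - P_min)
PS = (1/2) * 32/3 * (60 - 28)
PS = (1/2) * 32/3 * 32 = 512/3

512/3


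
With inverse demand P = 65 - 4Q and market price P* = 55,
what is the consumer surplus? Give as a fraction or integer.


Maximum willingness to pay (at Q=0): P_max = 65
Quantity demanded at P* = 55:
Q* = (65 - 55)/4 = 5/2
CS = (1/2) * Q* * (P_max - P*)
CS = (1/2) * 5/2 * (65 - 55)
CS = (1/2) * 5/2 * 10 = 25/2

25/2


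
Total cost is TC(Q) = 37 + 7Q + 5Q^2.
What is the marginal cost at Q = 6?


MC = dTC/dQ = 7 + 2*5*Q
At Q = 6:
MC = 7 + 10*6
MC = 7 + 60 = 67

67


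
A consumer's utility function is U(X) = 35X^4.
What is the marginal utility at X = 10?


MU = dU/dX = 35*4*X^(4-1)
MU = 140*X^3
At X = 10:
MU = 140 * 10^3
MU = 140 * 1000 = 140000

140000


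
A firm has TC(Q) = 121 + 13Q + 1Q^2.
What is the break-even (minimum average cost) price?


AC(Q) = 121/Q + 13 + 1Q
To minimize: dAC/dQ = -121/Q^2 + 1 = 0
Q^2 = 121/1 = 121
Q* = 11
Min AC = 121/11 + 13 + 1*11
Min AC = 11 + 13 + 11 = 35

35


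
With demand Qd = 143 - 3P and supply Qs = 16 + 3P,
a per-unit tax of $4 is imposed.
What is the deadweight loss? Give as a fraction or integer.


Pre-tax equilibrium quantity: Q* = 159/2
Post-tax equilibrium quantity: Q_tax = 147/2
Reduction in quantity: Q* - Q_tax = 6
DWL = (1/2) * tax * (Q* - Q_tax)
DWL = (1/2) * 4 * 6 = 12

12


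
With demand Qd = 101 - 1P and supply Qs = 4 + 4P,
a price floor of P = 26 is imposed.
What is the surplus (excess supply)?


At P = 26:
Qd = 101 - 1*26 = 75
Qs = 4 + 4*26 = 108
Surplus = Qs - Qd = 108 - 75 = 33

33


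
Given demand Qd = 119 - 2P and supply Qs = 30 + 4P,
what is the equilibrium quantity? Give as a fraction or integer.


First find equilibrium price:
119 - 2P = 30 + 4P
P* = 89/6 = 89/6
Then substitute into demand:
Q* = 119 - 2 * 89/6 = 268/3

268/3


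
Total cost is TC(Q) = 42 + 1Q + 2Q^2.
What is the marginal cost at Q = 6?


MC = dTC/dQ = 1 + 2*2*Q
At Q = 6:
MC = 1 + 4*6
MC = 1 + 24 = 25

25


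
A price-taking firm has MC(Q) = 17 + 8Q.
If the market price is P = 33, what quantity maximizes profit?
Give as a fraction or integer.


In perfect competition, profit is maximized where P = MC.
33 = 17 + 8Q
16 = 8Q
Q* = 16/8 = 2

2


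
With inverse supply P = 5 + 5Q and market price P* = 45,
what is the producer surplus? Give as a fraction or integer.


Minimum supply price (at Q=0): P_min = 5
Quantity supplied at P* = 45:
Q* = (45 - 5)/5 = 8
PS = (1/2) * Q* * (P* - P_min)
PS = (1/2) * 8 * (45 - 5)
PS = (1/2) * 8 * 40 = 160

160


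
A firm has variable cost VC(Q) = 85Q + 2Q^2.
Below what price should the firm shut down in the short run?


AVC(Q) = VC(Q)/Q = 85 + 2Q
AVC is increasing in Q, so minimum AVC is at Q -> 0+.
Min AVC = 85
The firm should shut down if P < 85.

85


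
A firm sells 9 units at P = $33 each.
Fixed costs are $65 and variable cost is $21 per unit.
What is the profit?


Total Revenue = P * Q = 33 * 9 = $297
Total Cost = FC + VC*Q = 65 + 21*9 = $254
Profit = TR - TC = 297 - 254 = $43

$43


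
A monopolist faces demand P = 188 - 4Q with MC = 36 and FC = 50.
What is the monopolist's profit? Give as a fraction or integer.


MR = MC: 188 - 8Q = 36
Q* = 19
P* = 188 - 4*19 = 112
Profit = (P* - MC)*Q* - FC
= (112 - 36)*19 - 50
= 76*19 - 50
= 1444 - 50 = 1394

1394


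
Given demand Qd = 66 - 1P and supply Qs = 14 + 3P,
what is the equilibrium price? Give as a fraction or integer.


At equilibrium, Qd = Qs.
66 - 1P = 14 + 3P
66 - 14 = 1P + 3P
52 = 4P
P* = 52/4 = 13

13


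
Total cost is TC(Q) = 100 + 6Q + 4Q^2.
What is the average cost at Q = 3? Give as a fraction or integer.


TC(3) = 100 + 6*3 + 4*3^2
TC(3) = 100 + 18 + 36 = 154
AC = TC/Q = 154/3 = 154/3

154/3


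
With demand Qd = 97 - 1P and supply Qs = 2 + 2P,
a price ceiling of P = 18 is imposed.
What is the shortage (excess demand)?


At P = 18:
Qd = 97 - 1*18 = 79
Qs = 2 + 2*18 = 38
Shortage = Qd - Qs = 79 - 38 = 41

41


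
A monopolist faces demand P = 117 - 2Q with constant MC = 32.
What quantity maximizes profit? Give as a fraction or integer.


TR = P*Q = (117 - 2Q)Q = 117Q - 2Q^2
MR = dTR/dQ = 117 - 4Q
Set MR = MC:
117 - 4Q = 32
85 = 4Q
Q* = 85/4 = 85/4

85/4


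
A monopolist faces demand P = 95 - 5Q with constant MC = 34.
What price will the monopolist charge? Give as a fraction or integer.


MR = 95 - 10Q
Set MR = MC: 95 - 10Q = 34
Q* = 61/10
Substitute into demand:
P* = 95 - 5*61/10 = 129/2

129/2


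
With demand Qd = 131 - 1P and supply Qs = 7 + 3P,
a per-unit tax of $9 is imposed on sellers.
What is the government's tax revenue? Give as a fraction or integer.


With tax on sellers, new supply: Qs' = 7 + 3(P - 9)
= 3P - 20
New equilibrium quantity:
Q_new = 373/4
Tax revenue = tax * Q_new = 9 * 373/4 = 3357/4

3357/4


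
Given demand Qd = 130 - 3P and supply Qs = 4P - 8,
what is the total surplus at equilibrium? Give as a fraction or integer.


Find equilibrium: 130 - 3P = 4P - 8
130 + 8 = 7P
P* = 138/7 = 138/7
Q* = 4*138/7 - 8 = 496/7
Inverse demand: P = 130/3 - Q/3, so P_max = 130/3
Inverse supply: P = 2 + Q/4, so P_min = 2
CS = (1/2) * 496/7 * (130/3 - 138/7) = 123008/147
PS = (1/2) * 496/7 * (138/7 - 2) = 30752/49
TS = CS + PS = 123008/147 + 30752/49 = 30752/21

30752/21


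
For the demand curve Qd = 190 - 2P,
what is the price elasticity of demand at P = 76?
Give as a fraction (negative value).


dQ/dP = -2
At P = 76: Q = 190 - 2*76 = 38
E = (dQ/dP)(P/Q) = (-2)(76/38) = -4

-4


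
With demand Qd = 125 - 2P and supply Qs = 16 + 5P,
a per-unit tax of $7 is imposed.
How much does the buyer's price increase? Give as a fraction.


With a per-unit tax, the buyer's price increase depends on relative slopes.
Supply slope: d = 5, Demand slope: b = 2
Buyer's price increase = d * tax / (b + d)
= 5 * 7 / (2 + 5)
= 35 / 7 = 5

5


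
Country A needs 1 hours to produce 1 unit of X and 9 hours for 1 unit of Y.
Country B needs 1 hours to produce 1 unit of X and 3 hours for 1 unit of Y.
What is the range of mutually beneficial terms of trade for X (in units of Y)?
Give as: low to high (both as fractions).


Opportunity cost of X for Country A = hours_X / hours_Y = 1/9 = 1/9 units of Y
Opportunity cost of X for Country B = hours_X / hours_Y = 1/3 = 1/3 units of Y
Terms of trade must be between the two opportunity costs.
Range: 1/9 to 1/3

1/9 to 1/3


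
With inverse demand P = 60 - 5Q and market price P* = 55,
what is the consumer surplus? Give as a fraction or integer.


Maximum willingness to pay (at Q=0): P_max = 60
Quantity demanded at P* = 55:
Q* = (60 - 55)/5 = 1
CS = (1/2) * Q* * (P_max - P*)
CS = (1/2) * 1 * (60 - 55)
CS = (1/2) * 1 * 5 = 5/2

5/2


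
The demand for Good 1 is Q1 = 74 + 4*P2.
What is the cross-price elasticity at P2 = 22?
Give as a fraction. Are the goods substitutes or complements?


dQ1/dP2 = 4
At P2 = 22: Q1 = 74 + 4*22 = 162
Exy = (dQ1/dP2)(P2/Q1) = 4 * 22 / 162 = 44/81
Since Exy > 0, the goods are substitutes.

44/81 (substitutes)


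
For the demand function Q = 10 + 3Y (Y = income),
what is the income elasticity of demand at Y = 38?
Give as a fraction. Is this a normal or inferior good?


dQ/dY = 3
At Y = 38: Q = 10 + 3*38 = 124
Ey = (dQ/dY)(Y/Q) = 3 * 38 / 124 = 57/62
Since Ey > 0, this is a normal good.

57/62 (normal good)


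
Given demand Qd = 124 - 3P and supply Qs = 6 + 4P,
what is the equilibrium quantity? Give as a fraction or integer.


First find equilibrium price:
124 - 3P = 6 + 4P
P* = 118/7 = 118/7
Then substitute into demand:
Q* = 124 - 3 * 118/7 = 514/7

514/7


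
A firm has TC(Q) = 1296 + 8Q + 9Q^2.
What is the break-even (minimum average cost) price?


AC(Q) = 1296/Q + 8 + 9Q
To minimize: dAC/dQ = -1296/Q^2 + 9 = 0
Q^2 = 1296/9 = 144
Q* = 12
Min AC = 1296/12 + 8 + 9*12
Min AC = 108 + 8 + 108 = 224

224


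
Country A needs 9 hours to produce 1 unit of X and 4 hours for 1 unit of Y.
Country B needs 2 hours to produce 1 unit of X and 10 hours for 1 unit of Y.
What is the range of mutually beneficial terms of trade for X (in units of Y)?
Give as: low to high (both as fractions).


Opportunity cost of X for Country A = hours_X / hours_Y = 9/4 = 9/4 units of Y
Opportunity cost of X for Country B = hours_X / hours_Y = 2/10 = 1/5 units of Y
Terms of trade must be between the two opportunity costs.
Range: 1/5 to 9/4

1/5 to 9/4


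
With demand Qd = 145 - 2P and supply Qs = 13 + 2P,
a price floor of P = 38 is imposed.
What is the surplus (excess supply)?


At P = 38:
Qd = 145 - 2*38 = 69
Qs = 13 + 2*38 = 89
Surplus = Qs - Qd = 89 - 69 = 20

20


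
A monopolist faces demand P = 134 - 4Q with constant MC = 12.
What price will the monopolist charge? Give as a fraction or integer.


MR = 134 - 8Q
Set MR = MC: 134 - 8Q = 12
Q* = 61/4
Substitute into demand:
P* = 134 - 4*61/4 = 73

73


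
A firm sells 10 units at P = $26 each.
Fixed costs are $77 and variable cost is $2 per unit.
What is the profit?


Total Revenue = P * Q = 26 * 10 = $260
Total Cost = FC + VC*Q = 77 + 2*10 = $97
Profit = TR - TC = 260 - 97 = $163

$163


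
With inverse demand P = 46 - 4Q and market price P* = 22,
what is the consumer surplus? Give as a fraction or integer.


Maximum willingness to pay (at Q=0): P_max = 46
Quantity demanded at P* = 22:
Q* = (46 - 22)/4 = 6
CS = (1/2) * Q* * (P_max - P*)
CS = (1/2) * 6 * (46 - 22)
CS = (1/2) * 6 * 24 = 72

72


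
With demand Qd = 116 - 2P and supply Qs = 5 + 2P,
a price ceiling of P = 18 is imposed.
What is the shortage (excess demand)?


At P = 18:
Qd = 116 - 2*18 = 80
Qs = 5 + 2*18 = 41
Shortage = Qd - Qs = 80 - 41 = 39

39


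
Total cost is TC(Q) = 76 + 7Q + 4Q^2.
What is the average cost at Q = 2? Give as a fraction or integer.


TC(2) = 76 + 7*2 + 4*2^2
TC(2) = 76 + 14 + 16 = 106
AC = TC/Q = 106/2 = 53

53


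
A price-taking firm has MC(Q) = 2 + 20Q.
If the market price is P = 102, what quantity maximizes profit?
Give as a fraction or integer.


In perfect competition, profit is maximized where P = MC.
102 = 2 + 20Q
100 = 20Q
Q* = 100/20 = 5

5


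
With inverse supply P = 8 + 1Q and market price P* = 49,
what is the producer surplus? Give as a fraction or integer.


Minimum supply price (at Q=0): P_min = 8
Quantity supplied at P* = 49:
Q* = (49 - 8)/1 = 41
PS = (1/2) * Q* * (P* - P_min)
PS = (1/2) * 41 * (49 - 8)
PS = (1/2) * 41 * 41 = 1681/2

1681/2


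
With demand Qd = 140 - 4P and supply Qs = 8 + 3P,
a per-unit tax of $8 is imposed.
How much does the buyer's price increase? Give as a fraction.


With a per-unit tax, the buyer's price increase depends on relative slopes.
Supply slope: d = 3, Demand slope: b = 4
Buyer's price increase = d * tax / (b + d)
= 3 * 8 / (4 + 3)
= 24 / 7 = 24/7

24/7


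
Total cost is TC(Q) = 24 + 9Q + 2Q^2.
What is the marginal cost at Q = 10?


MC = dTC/dQ = 9 + 2*2*Q
At Q = 10:
MC = 9 + 4*10
MC = 9 + 40 = 49

49


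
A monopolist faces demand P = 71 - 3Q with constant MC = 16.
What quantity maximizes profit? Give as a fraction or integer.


TR = P*Q = (71 - 3Q)Q = 71Q - 3Q^2
MR = dTR/dQ = 71 - 6Q
Set MR = MC:
71 - 6Q = 16
55 = 6Q
Q* = 55/6 = 55/6

55/6


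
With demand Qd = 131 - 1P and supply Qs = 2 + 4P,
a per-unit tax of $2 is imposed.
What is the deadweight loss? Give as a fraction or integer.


Pre-tax equilibrium quantity: Q* = 526/5
Post-tax equilibrium quantity: Q_tax = 518/5
Reduction in quantity: Q* - Q_tax = 8/5
DWL = (1/2) * tax * (Q* - Q_tax)
DWL = (1/2) * 2 * 8/5 = 8/5

8/5


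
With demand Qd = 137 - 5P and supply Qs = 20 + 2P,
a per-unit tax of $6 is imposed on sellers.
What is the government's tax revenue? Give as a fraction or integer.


With tax on sellers, new supply: Qs' = 20 + 2(P - 6)
= 8 + 2P
New equilibrium quantity:
Q_new = 314/7
Tax revenue = tax * Q_new = 6 * 314/7 = 1884/7

1884/7


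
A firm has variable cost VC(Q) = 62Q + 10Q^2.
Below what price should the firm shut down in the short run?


AVC(Q) = VC(Q)/Q = 62 + 10Q
AVC is increasing in Q, so minimum AVC is at Q -> 0+.
Min AVC = 62
The firm should shut down if P < 62.

62


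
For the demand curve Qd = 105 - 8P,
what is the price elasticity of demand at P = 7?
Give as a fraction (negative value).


dQ/dP = -8
At P = 7: Q = 105 - 8*7 = 49
E = (dQ/dP)(P/Q) = (-8)(7/49) = -8/7

-8/7


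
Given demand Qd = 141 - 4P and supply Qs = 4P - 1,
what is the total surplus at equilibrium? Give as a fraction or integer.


Find equilibrium: 141 - 4P = 4P - 1
141 + 1 = 8P
P* = 142/8 = 71/4
Q* = 4*71/4 - 1 = 70
Inverse demand: P = 141/4 - Q/4, so P_max = 141/4
Inverse supply: P = 1/4 + Q/4, so P_min = 1/4
CS = (1/2) * 70 * (141/4 - 71/4) = 1225/2
PS = (1/2) * 70 * (71/4 - 1/4) = 1225/2
TS = CS + PS = 1225/2 + 1225/2 = 1225

1225


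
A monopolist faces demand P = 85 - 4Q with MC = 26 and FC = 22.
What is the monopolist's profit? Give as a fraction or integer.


MR = MC: 85 - 8Q = 26
Q* = 59/8
P* = 85 - 4*59/8 = 111/2
Profit = (P* - MC)*Q* - FC
= (111/2 - 26)*59/8 - 22
= 59/2*59/8 - 22
= 3481/16 - 22 = 3129/16

3129/16


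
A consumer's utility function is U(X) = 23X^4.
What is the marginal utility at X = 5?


MU = dU/dX = 23*4*X^(4-1)
MU = 92*X^3
At X = 5:
MU = 92 * 5^3
MU = 92 * 125 = 11500

11500


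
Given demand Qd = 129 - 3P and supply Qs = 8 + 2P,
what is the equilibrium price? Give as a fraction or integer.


At equilibrium, Qd = Qs.
129 - 3P = 8 + 2P
129 - 8 = 3P + 2P
121 = 5P
P* = 121/5 = 121/5

121/5


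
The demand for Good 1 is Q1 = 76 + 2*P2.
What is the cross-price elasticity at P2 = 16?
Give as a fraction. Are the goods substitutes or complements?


dQ1/dP2 = 2
At P2 = 16: Q1 = 76 + 2*16 = 108
Exy = (dQ1/dP2)(P2/Q1) = 2 * 16 / 108 = 8/27
Since Exy > 0, the goods are substitutes.

8/27 (substitutes)


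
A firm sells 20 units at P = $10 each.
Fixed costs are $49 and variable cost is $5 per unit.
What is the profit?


Total Revenue = P * Q = 10 * 20 = $200
Total Cost = FC + VC*Q = 49 + 5*20 = $149
Profit = TR - TC = 200 - 149 = $51

$51


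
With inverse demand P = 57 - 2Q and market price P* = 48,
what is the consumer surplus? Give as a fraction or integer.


Maximum willingness to pay (at Q=0): P_max = 57
Quantity demanded at P* = 48:
Q* = (57 - 48)/2 = 9/2
CS = (1/2) * Q* * (P_max - P*)
CS = (1/2) * 9/2 * (57 - 48)
CS = (1/2) * 9/2 * 9 = 81/4

81/4


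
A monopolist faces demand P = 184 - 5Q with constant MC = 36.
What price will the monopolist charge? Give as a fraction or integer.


MR = 184 - 10Q
Set MR = MC: 184 - 10Q = 36
Q* = 74/5
Substitute into demand:
P* = 184 - 5*74/5 = 110

110
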